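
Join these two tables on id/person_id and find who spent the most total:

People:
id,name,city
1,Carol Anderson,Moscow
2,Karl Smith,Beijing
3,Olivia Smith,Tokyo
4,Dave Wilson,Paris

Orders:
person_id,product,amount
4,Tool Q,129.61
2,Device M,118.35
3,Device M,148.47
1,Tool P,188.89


Join on: people.id = orders.person_id

Joined rows:
  Dave Wilson (Paris) bought Tool Q for $129.61
  Karl Smith (Beijing) bought Device M for $118.35
  Olivia Smith (Tokyo) bought Device M for $148.47
  Carol Anderson (Moscow) bought Tool P for $188.89

Total per person:
  Carol Anderson: $188.89
  Olivia Smith: $148.47
  Dave Wilson: $129.61
  Karl Smith: $118.35

Top spender: Carol Anderson ($188.89)

Carol Anderson ($188.89)


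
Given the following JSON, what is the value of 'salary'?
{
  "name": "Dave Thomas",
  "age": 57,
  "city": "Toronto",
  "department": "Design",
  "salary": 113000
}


Looking up field 'salary'
Value: 113000

113000


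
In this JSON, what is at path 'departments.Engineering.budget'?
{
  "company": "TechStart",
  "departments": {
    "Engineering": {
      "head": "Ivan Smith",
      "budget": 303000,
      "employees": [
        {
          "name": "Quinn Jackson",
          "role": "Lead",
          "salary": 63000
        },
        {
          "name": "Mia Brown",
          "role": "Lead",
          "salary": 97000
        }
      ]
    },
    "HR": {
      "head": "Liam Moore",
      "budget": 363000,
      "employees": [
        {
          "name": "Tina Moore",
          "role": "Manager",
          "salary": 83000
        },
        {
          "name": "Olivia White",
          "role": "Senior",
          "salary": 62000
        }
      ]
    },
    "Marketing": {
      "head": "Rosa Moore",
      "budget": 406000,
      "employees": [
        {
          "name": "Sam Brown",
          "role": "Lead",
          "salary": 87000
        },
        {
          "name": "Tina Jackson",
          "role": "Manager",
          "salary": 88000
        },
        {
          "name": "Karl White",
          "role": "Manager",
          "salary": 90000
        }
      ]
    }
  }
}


Path: departments.Engineering.budget

Navigate:
  -> departments
  -> Engineering
  -> budget = 303000

303000


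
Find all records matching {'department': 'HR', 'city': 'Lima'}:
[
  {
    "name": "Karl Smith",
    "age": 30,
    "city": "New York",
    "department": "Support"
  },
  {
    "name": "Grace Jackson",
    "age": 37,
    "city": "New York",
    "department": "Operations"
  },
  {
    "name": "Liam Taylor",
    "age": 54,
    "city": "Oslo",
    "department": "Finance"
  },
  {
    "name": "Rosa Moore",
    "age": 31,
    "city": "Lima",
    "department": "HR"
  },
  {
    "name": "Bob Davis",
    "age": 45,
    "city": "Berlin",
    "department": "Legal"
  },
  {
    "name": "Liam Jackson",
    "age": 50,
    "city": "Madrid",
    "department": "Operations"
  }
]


Search criteria: {'department': 'HR', 'city': 'Lima'}

Checking 6 records:
  Karl Smith: {department: Support, city: New York}
  Grace Jackson: {department: Operations, city: New York}
  Liam Taylor: {department: Finance, city: Oslo}
  Rosa Moore: {department: HR, city: Lima} <-- MATCH
  Bob Davis: {department: Legal, city: Berlin}
  Liam Jackson: {department: Operations, city: Madrid}

Matches: ["Rosa Moore"]

["Rosa Moore"]


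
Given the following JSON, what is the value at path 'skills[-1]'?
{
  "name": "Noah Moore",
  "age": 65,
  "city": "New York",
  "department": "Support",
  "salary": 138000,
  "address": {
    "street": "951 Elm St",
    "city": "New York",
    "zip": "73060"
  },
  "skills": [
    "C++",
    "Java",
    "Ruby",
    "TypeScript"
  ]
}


Query: skills[-1]
Path: skills -> last element
Value: TypeScript

TypeScript


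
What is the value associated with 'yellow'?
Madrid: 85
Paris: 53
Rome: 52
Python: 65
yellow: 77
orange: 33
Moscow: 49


Looking up key 'yellow'
Value: 77

77


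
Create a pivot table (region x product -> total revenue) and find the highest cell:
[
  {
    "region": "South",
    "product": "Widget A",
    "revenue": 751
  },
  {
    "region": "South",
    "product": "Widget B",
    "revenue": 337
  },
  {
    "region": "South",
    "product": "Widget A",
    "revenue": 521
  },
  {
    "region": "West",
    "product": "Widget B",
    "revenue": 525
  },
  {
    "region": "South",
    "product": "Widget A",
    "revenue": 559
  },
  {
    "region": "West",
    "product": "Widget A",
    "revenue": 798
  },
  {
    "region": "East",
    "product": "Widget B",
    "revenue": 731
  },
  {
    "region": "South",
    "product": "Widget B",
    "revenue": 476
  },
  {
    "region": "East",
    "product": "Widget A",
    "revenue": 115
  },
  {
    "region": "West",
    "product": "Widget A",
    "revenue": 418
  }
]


Pivot: region (rows) x product (columns) -> total revenue

     Widget A      Widget B    
East           115           731  
South         1831           813  
West          1216           525  

Highest: South / Widget A = $1831

South / Widget A = $1831


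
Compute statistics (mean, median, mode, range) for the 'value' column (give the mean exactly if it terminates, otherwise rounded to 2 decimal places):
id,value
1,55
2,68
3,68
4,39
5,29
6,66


Data: [55, 68, 68, 39, 29, 66]
Count: 6
Sum: 325
Mean: 325/6 ≈ 54.17 (rounded to 2 decimal places)
Sorted: [29, 39, 55, 66, 68, 68]
Median: 60.5
Mode: 68 (2 times)
Range: 68 - 29 = 39
Min: 29, Max: 68

mean≈54.17, median=60.5, mode=68, range=39


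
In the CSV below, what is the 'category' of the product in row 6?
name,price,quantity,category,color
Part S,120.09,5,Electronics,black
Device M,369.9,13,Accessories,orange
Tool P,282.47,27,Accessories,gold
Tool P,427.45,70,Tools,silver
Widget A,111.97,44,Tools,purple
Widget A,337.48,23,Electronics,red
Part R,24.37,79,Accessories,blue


Query: Row 6 ('Widget A'), column 'category'
Value: Electronics

Electronics


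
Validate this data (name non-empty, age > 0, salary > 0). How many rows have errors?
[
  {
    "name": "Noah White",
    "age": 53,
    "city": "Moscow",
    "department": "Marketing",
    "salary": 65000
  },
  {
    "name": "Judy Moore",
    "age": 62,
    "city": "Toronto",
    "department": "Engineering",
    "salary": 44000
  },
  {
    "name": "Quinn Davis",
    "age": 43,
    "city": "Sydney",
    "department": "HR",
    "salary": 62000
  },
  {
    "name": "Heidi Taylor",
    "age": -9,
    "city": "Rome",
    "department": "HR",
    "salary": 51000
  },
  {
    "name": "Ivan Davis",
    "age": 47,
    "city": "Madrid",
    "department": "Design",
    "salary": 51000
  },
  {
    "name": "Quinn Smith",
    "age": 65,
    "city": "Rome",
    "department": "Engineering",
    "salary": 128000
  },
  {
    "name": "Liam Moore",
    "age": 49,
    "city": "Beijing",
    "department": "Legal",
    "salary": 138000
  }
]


Validating 7 records:
Rules: name non-empty, age > 0, salary > 0

  Row 1 (Noah White): OK
  Row 2 (Judy Moore): OK
  Row 3 (Quinn Davis): OK
  Row 4 (Heidi Taylor): negative age: -9
  Row 5 (Ivan Davis): OK
  Row 6 (Quinn Smith): OK
  Row 7 (Liam Moore): OK

Total errors: 1

1 errors


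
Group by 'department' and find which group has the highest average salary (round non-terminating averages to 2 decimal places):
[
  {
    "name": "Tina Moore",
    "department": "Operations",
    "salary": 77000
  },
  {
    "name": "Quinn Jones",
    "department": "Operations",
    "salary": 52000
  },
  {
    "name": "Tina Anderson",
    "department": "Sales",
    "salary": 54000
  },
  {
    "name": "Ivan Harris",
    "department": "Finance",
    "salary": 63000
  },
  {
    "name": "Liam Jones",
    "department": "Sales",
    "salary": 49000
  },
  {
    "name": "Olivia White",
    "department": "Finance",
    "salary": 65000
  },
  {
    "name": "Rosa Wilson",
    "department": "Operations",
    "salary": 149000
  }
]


Group by: department

Groups:
  Finance: 2 people, avg salary = 128000/2 = $64000
  Operations: 3 people, avg salary = 278000/3 ≈ $92666.67
  Sales: 2 people, avg salary = 103000/2 = $51500

Highest average salary: Operations (≈$92666.67)

Operations (≈$92666.67)


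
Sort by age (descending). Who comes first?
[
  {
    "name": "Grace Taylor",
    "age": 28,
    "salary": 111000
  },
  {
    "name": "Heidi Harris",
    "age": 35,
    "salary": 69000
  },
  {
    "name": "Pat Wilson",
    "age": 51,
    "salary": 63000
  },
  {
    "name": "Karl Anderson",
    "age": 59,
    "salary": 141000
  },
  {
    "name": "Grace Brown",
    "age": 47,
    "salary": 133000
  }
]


Sort by: age (descending)

Sorted order:
  1. Karl Anderson (age = 59)
  2. Pat Wilson (age = 51)
  3. Grace Brown (age = 47)
  4. Heidi Harris (age = 35)
  5. Grace Taylor (age = 28)

First: Karl Anderson

Karl Anderson


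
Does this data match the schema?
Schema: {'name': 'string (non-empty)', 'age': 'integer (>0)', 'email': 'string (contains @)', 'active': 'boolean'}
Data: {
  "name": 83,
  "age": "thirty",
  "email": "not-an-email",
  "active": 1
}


Validating each field against schema:
  name: FAIL (83 is not a string)
  age: FAIL ("thirty" is not an integer)
  email: FAIL ("not-an-email" does not contain @)
  active: FAIL (1 is not a boolean)

Result: INVALID (4 errors: name, age, email, active)

INVALID (4 errors: name, age, email, active)


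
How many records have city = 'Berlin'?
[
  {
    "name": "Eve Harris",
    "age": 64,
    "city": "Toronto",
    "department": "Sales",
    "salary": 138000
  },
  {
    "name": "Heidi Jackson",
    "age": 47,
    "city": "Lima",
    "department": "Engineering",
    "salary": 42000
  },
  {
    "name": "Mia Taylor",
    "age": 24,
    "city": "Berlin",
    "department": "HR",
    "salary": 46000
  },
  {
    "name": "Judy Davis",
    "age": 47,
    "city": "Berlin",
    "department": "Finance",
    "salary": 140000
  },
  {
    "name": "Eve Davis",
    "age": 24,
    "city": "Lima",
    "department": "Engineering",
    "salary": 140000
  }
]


Data: 5 records
Condition: city = 'Berlin'

Checking each record:
  Eve Harris: Toronto
  Heidi Jackson: Lima
  Mia Taylor: Berlin MATCH
  Judy Davis: Berlin MATCH
  Eve Davis: Lima

Count: 2

2


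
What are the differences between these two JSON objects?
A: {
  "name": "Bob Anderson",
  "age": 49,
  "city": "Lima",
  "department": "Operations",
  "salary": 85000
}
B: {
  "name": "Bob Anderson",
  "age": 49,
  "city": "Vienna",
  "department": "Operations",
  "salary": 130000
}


Comparing each field (in key order):
  name: same
  age: same
  city: DIFFERENT
  department: same
  salary: DIFFERENT
Differences:
  city: Lima -> Vienna
  salary: 85000 -> 130000

2 field(s) changed

2 changes: city, salary


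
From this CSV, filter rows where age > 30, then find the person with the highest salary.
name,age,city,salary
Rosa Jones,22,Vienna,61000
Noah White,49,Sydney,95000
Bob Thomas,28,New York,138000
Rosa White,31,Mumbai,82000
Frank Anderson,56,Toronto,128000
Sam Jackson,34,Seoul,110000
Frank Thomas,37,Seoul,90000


Filter: age > 30
Sort by: salary (descending)

Filtered records (5):
  Frank Anderson, age 56, salary $128000
  Sam Jackson, age 34, salary $110000
  Noah White, age 49, salary $95000
  Frank Thomas, age 37, salary $90000
  Rosa White, age 31, salary $82000

Highest salary: Frank Anderson ($128000)

Frank Anderson


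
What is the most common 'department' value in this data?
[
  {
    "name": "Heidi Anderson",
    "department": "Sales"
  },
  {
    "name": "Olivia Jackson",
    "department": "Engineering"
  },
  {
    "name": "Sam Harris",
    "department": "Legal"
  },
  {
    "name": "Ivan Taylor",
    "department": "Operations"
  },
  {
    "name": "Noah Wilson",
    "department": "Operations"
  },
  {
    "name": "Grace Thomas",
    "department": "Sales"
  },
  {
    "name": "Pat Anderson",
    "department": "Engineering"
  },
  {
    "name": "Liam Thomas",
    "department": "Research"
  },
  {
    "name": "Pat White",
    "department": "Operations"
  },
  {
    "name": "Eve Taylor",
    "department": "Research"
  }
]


Counting 'department' values across 10 records:

  Operations: 3 ###
  Sales: 2 ##
  Engineering: 2 ##
  Research: 2 ##
  Legal: 1 #

Most common: Operations (3 times)

Operations (3 times)


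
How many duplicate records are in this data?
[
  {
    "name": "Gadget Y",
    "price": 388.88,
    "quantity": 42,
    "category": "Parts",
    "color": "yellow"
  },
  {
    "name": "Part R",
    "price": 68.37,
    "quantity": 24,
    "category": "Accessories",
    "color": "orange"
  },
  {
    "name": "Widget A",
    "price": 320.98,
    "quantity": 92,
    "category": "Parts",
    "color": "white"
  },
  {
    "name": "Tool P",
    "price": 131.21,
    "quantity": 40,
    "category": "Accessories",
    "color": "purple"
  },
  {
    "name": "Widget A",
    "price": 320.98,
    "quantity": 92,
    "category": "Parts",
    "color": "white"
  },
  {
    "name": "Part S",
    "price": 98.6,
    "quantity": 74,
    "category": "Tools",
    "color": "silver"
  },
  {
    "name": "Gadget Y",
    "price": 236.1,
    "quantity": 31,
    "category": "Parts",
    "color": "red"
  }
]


Checking 7 records for duplicates:

  Row 1: Gadget Y ($388.88, qty 42)
  Row 2: Part R ($68.37, qty 24)
  Row 3: Widget A ($320.98, qty 92)
  Row 4: Tool P ($131.21, qty 40)
  Row 5: Widget A ($320.98, qty 92) <-- DUPLICATE
  Row 6: Part S ($98.6, qty 74)
  Row 7: Gadget Y ($236.1, qty 31)

Duplicates found: 1
Unique records: 6

1 duplicates, 6 unique


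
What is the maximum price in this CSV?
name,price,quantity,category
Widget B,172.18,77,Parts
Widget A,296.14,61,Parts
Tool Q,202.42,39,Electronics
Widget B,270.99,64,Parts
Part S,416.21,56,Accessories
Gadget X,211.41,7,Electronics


Computing maximum price:
Values: [172.18, 296.14, 202.42, 270.99, 416.21, 211.41]
Max = 416.21

416.21


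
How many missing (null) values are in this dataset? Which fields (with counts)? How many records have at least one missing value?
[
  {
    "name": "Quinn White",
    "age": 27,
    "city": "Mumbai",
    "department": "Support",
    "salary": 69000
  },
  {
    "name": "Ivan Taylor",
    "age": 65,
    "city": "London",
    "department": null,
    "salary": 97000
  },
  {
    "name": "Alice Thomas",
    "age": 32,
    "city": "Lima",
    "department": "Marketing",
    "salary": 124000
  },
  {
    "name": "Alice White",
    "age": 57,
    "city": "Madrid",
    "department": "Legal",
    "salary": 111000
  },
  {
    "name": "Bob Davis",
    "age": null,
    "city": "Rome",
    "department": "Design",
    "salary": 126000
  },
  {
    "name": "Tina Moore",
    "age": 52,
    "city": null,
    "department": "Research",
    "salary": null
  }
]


Checking for missing (null) values in 6 records:

  Quinn White: complete
  Ivan Taylor: department
  Alice Thomas: complete
  Alice White: complete
  Bob Davis: age
  Tina Moore: city, salary

Per field:
  name: 0 missing
  age: 1 missing
  city: 1 missing
  department: 1 missing
  salary: 1 missing

Total missing values: 4
Records with any missing: 3

4 missing values (age: 1, city: 1, department: 1, salary: 1); 3 incomplete records


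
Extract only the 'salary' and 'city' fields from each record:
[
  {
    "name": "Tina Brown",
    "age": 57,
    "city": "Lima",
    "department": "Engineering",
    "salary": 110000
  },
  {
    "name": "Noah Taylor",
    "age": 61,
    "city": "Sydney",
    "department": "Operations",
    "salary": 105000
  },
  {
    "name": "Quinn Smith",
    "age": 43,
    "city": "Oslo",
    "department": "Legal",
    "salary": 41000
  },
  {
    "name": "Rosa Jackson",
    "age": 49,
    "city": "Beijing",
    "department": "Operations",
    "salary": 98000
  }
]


Original: 4 records with fields: name, age, city, department, salary
Keep: ['salary', 'city']
Drop: ['name', 'age', 'department']
Result: 4 records, 2 fields each

[
  {
    "salary": 110000,
    "city": "Lima"
  },
  {
    "salary": 105000,
    "city": "Sydney"
  },
  {
    "salary": 41000,
    "city": "Oslo"
  },
  {
    "salary": 98000,
    "city": "Beijing"
  }
]


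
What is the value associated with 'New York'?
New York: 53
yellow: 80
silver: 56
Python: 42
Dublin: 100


Looking up key 'New York'
Value: 53

53


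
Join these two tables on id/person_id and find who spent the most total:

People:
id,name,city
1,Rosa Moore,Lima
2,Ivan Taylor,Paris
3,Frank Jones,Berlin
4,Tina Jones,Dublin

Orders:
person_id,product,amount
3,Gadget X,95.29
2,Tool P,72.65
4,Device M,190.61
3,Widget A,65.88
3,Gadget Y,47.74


Join on: people.id = orders.person_id

Joined rows:
  Frank Jones (Berlin) bought Gadget X for $95.29
  Ivan Taylor (Paris) bought Tool P for $72.65
  Tina Jones (Dublin) bought Device M for $190.61
  Frank Jones (Berlin) bought Widget A for $65.88
  Frank Jones (Berlin) bought Gadget Y for $47.74

Total per person:
  Frank Jones: $208.91
  Tina Jones: $190.61
  Ivan Taylor: $72.65

Top spender: Frank Jones ($208.91)

Frank Jones ($208.91)


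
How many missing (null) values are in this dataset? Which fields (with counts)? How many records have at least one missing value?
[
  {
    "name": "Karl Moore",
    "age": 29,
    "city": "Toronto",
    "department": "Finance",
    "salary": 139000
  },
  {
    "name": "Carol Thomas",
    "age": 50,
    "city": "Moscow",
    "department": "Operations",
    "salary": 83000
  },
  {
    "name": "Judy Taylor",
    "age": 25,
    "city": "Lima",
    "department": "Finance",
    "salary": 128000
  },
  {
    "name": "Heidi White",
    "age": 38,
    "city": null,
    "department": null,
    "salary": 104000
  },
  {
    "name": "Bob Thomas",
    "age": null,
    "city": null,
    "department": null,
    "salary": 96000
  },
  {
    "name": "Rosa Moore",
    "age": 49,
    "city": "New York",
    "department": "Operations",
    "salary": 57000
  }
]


Checking for missing (null) values in 6 records:

  Karl Moore: complete
  Carol Thomas: complete
  Judy Taylor: complete
  Heidi White: city, department
  Bob Thomas: age, city, department
  Rosa Moore: complete

Per field:
  name: 0 missing
  age: 1 missing
  city: 2 missing
  department: 2 missing
  salary: 0 missing

Total missing values: 5
Records with any missing: 2

5 missing values (age: 1, city: 2, department: 2); 2 incomplete records


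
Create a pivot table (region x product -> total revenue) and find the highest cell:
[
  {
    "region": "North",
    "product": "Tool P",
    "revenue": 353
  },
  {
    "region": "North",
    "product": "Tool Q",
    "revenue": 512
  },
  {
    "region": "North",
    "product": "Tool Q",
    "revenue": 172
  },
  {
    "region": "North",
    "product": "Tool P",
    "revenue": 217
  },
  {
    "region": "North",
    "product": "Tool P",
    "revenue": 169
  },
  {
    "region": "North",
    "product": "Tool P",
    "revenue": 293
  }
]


Pivot: region (rows) x product (columns) -> total revenue

     Tool P        Tool Q      
North         1032           684  

Highest: North / Tool P = $1032

North / Tool P = $1032


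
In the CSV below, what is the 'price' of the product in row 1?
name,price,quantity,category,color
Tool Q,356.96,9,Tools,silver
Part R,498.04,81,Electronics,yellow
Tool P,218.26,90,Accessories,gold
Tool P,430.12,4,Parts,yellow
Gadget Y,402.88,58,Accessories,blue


Query: Row 1 ('Tool Q'), column 'price'
Value: 356.96

356.96


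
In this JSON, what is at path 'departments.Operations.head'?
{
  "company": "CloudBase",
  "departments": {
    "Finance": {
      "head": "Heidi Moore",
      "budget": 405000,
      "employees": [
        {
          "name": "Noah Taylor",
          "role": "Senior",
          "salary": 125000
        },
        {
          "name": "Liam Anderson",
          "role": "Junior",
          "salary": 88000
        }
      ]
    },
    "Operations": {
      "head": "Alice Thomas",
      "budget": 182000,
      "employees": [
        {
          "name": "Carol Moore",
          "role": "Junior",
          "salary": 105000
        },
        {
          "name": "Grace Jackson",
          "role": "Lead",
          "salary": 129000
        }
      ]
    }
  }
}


Path: departments.Operations.head

Navigate:
  -> departments
  -> Operations
  -> head = 'Alice Thomas'

Alice Thomas


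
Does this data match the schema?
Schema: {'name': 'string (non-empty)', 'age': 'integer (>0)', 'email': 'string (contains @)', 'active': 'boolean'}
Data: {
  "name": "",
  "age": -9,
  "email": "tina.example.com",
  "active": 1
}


Validating each field against schema:
  name: FAIL ("" is an empty string)
  age: FAIL (-9 is not > 0)
  email: FAIL ("tina.example.com" does not contain @)
  active: FAIL (1 is not a boolean)

Result: INVALID (4 errors: name, age, email, active)

INVALID (4 errors: name, age, email, active)


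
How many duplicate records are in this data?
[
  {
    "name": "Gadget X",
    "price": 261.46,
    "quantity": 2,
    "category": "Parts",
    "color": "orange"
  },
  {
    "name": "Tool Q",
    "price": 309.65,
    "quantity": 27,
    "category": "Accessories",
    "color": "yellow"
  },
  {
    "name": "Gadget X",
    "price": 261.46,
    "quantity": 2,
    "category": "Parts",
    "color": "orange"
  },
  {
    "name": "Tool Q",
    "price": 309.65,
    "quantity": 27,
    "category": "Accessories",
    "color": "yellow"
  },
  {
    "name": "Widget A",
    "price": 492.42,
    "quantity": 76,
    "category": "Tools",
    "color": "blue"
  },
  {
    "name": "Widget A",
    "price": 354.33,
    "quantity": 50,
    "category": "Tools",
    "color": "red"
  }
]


Checking 6 records for duplicates:

  Row 1: Gadget X ($261.46, qty 2)
  Row 2: Tool Q ($309.65, qty 27)
  Row 3: Gadget X ($261.46, qty 2) <-- DUPLICATE
  Row 4: Tool Q ($309.65, qty 27) <-- DUPLICATE
  Row 5: Widget A ($492.42, qty 76)
  Row 6: Widget A ($354.33, qty 50)

Duplicates found: 2
Unique records: 4

2 duplicates, 4 unique


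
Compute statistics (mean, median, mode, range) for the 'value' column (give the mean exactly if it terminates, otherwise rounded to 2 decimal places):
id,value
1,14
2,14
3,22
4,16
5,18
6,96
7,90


Data: [14, 14, 22, 16, 18, 96, 90]
Count: 7
Sum: 270
Mean: 270/7 ≈ 38.57 (rounded to 2 decimal places)
Sorted: [14, 14, 16, 18, 22, 90, 96]
Median: 18.0
Mode: 14 (2 times)
Range: 96 - 14 = 82
Min: 14, Max: 96

mean≈38.57, median=18.0, mode=14, range=82


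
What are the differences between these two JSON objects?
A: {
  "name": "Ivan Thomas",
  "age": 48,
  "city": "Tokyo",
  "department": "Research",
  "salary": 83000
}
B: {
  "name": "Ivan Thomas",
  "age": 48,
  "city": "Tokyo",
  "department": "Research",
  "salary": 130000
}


Comparing each field (in key order):
  name: same
  age: same
  city: same
  department: same
  salary: DIFFERENT
Differences:
  salary: 83000 -> 130000

1 field(s) changed

1 change: salary


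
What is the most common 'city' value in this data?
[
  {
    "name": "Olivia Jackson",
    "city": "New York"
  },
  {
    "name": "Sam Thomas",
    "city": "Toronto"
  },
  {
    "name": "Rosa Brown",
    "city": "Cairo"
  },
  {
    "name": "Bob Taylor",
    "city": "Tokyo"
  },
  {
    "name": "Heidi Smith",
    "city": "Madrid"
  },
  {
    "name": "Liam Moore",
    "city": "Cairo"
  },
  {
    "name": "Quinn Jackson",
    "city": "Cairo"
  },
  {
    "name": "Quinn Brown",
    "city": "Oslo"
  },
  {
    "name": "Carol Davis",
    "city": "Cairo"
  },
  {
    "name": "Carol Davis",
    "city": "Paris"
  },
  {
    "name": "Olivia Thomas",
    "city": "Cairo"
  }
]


Counting 'city' values across 11 records:

  Cairo: 5 #####
  New York: 1 #
  Toronto: 1 #
  Tokyo: 1 #
  Madrid: 1 #
  Oslo: 1 #
  Paris: 1 #

Most common: Cairo (5 times)

Cairo (5 times)


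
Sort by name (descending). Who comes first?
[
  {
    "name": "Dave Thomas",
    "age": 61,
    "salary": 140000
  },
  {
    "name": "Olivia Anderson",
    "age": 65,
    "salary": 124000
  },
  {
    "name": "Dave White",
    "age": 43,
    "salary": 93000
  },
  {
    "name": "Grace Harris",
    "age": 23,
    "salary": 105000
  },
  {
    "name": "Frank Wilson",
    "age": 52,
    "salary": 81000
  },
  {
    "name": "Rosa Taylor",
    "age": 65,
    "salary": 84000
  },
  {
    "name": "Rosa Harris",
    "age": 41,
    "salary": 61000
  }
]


Sort by: name (descending)

Sorted order:
  1. Rosa Taylor (name = Rosa Taylor)
  2. Rosa Harris (name = Rosa Harris)
  3. Olivia Anderson (name = Olivia Anderson)
  4. Grace Harris (name = Grace Harris)
  5. Frank Wilson (name = Frank Wilson)
  6. Dave White (name = Dave White)
  7. Dave Thomas (name = Dave Thomas)

First: Rosa Taylor

Rosa Taylor


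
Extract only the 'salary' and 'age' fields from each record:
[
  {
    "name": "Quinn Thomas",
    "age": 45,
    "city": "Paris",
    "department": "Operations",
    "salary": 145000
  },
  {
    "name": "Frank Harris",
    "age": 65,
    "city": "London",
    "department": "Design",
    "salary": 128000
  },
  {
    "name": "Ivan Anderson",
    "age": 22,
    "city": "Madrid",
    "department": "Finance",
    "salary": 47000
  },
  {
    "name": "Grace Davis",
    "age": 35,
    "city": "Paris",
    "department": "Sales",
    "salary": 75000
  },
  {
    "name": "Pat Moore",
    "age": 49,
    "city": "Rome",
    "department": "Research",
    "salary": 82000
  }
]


Original: 5 records with fields: name, age, city, department, salary
Keep: ['salary', 'age']
Drop: ['name', 'city', 'department']
Result: 5 records, 2 fields each

[
  {
    "salary": 145000,
    "age": 45
  },
  {
    "salary": 128000,
    "age": 65
  },
  {
    "salary": 47000,
    "age": 22
  },
  {
    "salary": 75000,
    "age": 35
  },
  {
    "salary": 82000,
    "age": 49
  }
]


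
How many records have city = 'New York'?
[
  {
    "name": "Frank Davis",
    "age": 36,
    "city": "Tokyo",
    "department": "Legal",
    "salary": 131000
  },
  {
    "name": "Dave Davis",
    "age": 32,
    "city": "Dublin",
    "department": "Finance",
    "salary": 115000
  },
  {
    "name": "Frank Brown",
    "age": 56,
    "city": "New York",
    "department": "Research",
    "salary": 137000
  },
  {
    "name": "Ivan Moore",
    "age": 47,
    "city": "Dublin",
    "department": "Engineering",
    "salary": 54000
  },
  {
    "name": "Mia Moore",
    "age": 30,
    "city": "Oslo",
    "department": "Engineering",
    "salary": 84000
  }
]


Data: 5 records
Condition: city = 'New York'

Checking each record:
  Frank Davis: Tokyo
  Dave Davis: Dublin
  Frank Brown: New York MATCH
  Ivan Moore: Dublin
  Mia Moore: Oslo

Count: 1

1


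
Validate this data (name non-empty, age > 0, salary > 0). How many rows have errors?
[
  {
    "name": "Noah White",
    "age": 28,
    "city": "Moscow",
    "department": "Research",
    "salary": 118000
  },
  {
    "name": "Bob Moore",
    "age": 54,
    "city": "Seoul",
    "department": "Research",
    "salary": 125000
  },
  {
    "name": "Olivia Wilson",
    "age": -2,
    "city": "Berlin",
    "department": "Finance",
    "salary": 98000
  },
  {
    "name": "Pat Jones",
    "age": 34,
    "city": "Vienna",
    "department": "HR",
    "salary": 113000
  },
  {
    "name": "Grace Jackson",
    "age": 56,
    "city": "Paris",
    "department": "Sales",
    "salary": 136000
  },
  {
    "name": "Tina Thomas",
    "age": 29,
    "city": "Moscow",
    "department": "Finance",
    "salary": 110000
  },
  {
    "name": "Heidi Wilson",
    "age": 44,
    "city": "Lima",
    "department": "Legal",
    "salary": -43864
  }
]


Validating 7 records:
Rules: name non-empty, age > 0, salary > 0

  Row 1 (Noah White): OK
  Row 2 (Bob Moore): OK
  Row 3 (Olivia Wilson): negative age: -2
  Row 4 (Pat Jones): OK
  Row 5 (Grace Jackson): OK
  Row 6 (Tina Thomas): OK
  Row 7 (Heidi Wilson): negative salary: -43864

Total errors: 2

2 errors


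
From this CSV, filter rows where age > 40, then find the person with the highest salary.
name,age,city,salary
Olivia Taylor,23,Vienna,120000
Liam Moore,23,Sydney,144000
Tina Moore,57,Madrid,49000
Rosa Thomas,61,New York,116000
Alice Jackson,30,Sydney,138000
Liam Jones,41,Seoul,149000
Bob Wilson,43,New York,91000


Filter: age > 40
Sort by: salary (descending)

Filtered records (4):
  Liam Jones, age 41, salary $149000
  Rosa Thomas, age 61, salary $116000
  Bob Wilson, age 43, salary $91000
  Tina Moore, age 57, salary $49000

Highest salary: Liam Jones ($149000)

Liam Jones


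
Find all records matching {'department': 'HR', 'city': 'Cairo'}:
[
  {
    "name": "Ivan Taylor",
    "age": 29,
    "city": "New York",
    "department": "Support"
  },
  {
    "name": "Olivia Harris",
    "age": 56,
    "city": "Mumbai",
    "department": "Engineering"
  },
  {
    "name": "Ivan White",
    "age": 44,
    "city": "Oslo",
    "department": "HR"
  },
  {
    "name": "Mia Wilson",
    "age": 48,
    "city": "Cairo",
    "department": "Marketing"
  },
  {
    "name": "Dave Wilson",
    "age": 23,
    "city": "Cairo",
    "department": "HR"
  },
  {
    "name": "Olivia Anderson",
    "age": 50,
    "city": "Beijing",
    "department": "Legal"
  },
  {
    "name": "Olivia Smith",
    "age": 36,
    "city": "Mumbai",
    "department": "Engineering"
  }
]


Search criteria: {'department': 'HR', 'city': 'Cairo'}

Checking 7 records:
  Ivan Taylor: {department: Support, city: New York}
  Olivia Harris: {department: Engineering, city: Mumbai}
  Ivan White: {department: HR, city: Oslo}
  Mia Wilson: {department: Marketing, city: Cairo}
  Dave Wilson: {department: HR, city: Cairo} <-- MATCH
  Olivia Anderson: {department: Legal, city: Beijing}
  Olivia Smith: {department: Engineering, city: Mumbai}

Matches: ["Dave Wilson"]

["Dave Wilson"]


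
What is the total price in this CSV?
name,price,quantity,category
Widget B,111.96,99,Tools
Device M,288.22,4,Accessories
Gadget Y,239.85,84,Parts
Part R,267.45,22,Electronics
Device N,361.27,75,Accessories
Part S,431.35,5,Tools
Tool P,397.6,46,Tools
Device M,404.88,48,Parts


Computing total price:
Values: [111.96, 288.22, 239.85, 267.45, 361.27, 431.35, 397.6, 404.88]
Sum = 2502.58

2502.58


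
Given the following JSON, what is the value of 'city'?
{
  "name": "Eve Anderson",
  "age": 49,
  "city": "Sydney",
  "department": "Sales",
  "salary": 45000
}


Looking up field 'city'
Value: Sydney

Sydney


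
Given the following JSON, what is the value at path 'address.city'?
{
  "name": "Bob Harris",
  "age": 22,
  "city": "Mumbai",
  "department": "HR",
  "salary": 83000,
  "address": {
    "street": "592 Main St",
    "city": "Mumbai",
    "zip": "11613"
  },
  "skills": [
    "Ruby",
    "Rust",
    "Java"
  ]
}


Query: address.city
Path: address -> city
Value: Mumbai

Mumbai


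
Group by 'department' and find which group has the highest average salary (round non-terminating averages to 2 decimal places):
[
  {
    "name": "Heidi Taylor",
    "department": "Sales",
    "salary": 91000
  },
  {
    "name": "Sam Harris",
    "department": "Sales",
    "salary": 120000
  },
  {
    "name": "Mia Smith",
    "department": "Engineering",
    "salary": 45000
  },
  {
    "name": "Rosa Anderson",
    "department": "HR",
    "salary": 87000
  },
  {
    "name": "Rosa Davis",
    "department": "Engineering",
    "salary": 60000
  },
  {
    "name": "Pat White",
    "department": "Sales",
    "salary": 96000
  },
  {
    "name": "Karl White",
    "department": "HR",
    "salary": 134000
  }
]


Group by: department

Groups:
  Engineering: 2 people, avg salary = 105000/2 = $52500
  HR: 2 people, avg salary = 221000/2 = $110500
  Sales: 3 people, avg salary = 307000/3 ≈ $102333.33

Highest average salary: HR ($110500)

HR ($110500)


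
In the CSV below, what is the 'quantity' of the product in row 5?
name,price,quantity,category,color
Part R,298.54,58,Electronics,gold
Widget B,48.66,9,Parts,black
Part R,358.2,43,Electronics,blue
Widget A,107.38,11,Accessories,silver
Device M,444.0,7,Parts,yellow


Query: Row 5 ('Device M'), column 'quantity'
Value: 7

7


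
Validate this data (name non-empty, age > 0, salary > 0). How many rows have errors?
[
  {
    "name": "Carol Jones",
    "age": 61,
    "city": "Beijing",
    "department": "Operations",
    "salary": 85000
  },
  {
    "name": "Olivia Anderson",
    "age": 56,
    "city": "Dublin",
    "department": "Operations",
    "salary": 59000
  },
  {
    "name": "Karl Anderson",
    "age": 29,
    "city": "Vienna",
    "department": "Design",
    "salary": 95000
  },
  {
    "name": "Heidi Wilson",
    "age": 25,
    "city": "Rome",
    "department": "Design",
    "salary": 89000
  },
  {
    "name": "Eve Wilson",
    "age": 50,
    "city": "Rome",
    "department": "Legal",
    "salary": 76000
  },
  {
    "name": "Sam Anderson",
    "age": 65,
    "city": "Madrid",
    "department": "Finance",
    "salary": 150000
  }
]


Validating 6 records:
Rules: name non-empty, age > 0, salary > 0

  Row 1 (Carol Jones): OK
  Row 2 (Olivia Anderson): OK
  Row 3 (Karl Anderson): OK
  Row 4 (Heidi Wilson): OK
  Row 5 (Eve Wilson): OK
  Row 6 (Sam Anderson): OK

Total errors: 0

0 errors


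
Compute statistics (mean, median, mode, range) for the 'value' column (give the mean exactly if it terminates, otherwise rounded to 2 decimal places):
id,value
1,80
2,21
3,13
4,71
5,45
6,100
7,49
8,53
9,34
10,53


Data: [80, 21, 13, 71, 45, 100, 49, 53, 34, 53]
Count: 10
Sum: 519
Mean: 519/10 = 51.9
Sorted: [13, 21, 34, 45, 49, 53, 53, 71, 80, 100]
Median: 51.0
Mode: 53 (2 times)
Range: 100 - 13 = 87
Min: 13, Max: 100

mean=51.9, median=51.0, mode=53, range=87


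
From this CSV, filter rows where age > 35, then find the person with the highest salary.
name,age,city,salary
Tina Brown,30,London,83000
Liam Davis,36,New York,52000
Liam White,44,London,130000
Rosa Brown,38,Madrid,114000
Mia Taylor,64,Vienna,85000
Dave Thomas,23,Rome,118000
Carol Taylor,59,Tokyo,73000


Filter: age > 35
Sort by: salary (descending)

Filtered records (5):
  Liam White, age 44, salary $130000
  Rosa Brown, age 38, salary $114000
  Mia Taylor, age 64, salary $85000
  Carol Taylor, age 59, salary $73000
  Liam Davis, age 36, salary $52000

Highest salary: Liam White ($130000)

Liam White


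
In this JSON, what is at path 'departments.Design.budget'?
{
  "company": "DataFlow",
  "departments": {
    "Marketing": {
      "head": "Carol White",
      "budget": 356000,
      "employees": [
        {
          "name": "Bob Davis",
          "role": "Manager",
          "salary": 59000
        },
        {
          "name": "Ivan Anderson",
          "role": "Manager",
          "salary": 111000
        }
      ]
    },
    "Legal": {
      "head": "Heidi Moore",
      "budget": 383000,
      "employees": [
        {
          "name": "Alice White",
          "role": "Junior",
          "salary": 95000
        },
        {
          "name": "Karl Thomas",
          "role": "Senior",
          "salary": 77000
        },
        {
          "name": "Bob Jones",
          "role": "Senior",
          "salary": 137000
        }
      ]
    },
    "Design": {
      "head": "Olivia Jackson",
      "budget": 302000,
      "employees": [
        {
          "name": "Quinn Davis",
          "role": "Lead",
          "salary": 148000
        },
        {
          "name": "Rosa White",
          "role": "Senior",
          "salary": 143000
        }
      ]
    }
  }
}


Path: departments.Design.budget

Navigate:
  -> departments
  -> Design
  -> budget = 302000

302000


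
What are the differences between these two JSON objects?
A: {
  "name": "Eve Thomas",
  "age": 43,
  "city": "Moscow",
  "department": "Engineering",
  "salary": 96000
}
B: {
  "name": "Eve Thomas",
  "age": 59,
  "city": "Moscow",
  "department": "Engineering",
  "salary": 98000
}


Comparing each field (in key order):
  name: same
  age: DIFFERENT
  city: same
  department: same
  salary: DIFFERENT
Differences:
  age: 43 -> 59
  salary: 96000 -> 98000

2 field(s) changed

2 changes: age, salary


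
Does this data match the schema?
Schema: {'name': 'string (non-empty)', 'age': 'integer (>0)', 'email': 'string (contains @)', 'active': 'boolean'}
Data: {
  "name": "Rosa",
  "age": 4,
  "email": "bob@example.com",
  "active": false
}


Validating each field against schema:
  name: OK (non-empty string)
  age: OK (positive integer)
  email: OK (string with @)
  active: OK (boolean)

Result: VALID

VALID


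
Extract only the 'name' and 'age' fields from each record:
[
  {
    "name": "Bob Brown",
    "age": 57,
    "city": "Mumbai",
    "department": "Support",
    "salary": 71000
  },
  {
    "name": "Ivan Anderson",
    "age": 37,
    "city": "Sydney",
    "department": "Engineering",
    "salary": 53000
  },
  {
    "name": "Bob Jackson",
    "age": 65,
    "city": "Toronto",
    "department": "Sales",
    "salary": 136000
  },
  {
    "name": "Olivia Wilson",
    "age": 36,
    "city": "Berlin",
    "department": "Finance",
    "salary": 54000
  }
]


Original: 4 records with fields: name, age, city, department, salary
Keep: ['name', 'age']
Drop: ['city', 'department', 'salary']
Result: 4 records, 2 fields each

[
  {
    "name": "Bob Brown",
    "age": 57
  },
  {
    "name": "Ivan Anderson",
    "age": 37
  },
  {
    "name": "Bob Jackson",
    "age": 65
  },
  {
    "name": "Olivia Wilson",
    "age": 36
  }
]


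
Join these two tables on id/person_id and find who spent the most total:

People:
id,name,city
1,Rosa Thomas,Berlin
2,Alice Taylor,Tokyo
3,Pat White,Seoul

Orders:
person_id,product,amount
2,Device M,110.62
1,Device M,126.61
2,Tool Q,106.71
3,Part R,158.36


Join on: people.id = orders.person_id

Joined rows:
  Alice Taylor (Tokyo) bought Device M for $110.62
  Rosa Thomas (Berlin) bought Device M for $126.61
  Alice Taylor (Tokyo) bought Tool Q for $106.71
  Pat White (Seoul) bought Part R for $158.36

Total per person:
  Alice Taylor: $217.33
  Pat White: $158.36
  Rosa Thomas: $126.61

Top spender: Alice Taylor ($217.33)

Alice Taylor ($217.33)


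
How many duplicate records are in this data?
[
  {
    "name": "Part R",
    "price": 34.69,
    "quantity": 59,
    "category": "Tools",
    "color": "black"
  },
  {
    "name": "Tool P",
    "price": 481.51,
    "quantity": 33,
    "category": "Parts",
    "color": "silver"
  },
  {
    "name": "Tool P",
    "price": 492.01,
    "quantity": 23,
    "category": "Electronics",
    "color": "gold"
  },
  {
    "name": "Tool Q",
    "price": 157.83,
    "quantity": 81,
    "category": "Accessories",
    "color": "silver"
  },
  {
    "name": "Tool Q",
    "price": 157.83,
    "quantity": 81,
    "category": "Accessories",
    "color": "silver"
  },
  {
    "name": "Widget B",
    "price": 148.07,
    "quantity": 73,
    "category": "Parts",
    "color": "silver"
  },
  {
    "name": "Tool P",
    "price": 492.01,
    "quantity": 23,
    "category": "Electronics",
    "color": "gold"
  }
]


Checking 7 records for duplicates:

  Row 1: Part R ($34.69, qty 59)
  Row 2: Tool P ($481.51, qty 33)
  Row 3: Tool P ($492.01, qty 23)
  Row 4: Tool Q ($157.83, qty 81)
  Row 5: Tool Q ($157.83, qty 81) <-- DUPLICATE
  Row 6: Widget B ($148.07, qty 73)
  Row 7: Tool P ($492.01, qty 23) <-- DUPLICATE

Duplicates found: 2
Unique records: 5

2 duplicates, 5 unique


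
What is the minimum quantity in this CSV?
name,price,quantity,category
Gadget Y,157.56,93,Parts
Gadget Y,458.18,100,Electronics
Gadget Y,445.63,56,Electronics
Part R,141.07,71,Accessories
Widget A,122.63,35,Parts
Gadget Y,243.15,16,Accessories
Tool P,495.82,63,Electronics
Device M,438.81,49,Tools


Computing minimum quantity:
Values: [93, 100, 56, 71, 35, 16, 63, 49]
Min = 16

16


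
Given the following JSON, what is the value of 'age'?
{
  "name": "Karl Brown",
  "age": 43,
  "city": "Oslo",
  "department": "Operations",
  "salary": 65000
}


Looking up field 'age'
Value: 43

43


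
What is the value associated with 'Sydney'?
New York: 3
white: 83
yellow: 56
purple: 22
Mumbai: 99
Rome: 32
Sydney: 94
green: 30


Looking up key 'Sydney'
Value: 94

94


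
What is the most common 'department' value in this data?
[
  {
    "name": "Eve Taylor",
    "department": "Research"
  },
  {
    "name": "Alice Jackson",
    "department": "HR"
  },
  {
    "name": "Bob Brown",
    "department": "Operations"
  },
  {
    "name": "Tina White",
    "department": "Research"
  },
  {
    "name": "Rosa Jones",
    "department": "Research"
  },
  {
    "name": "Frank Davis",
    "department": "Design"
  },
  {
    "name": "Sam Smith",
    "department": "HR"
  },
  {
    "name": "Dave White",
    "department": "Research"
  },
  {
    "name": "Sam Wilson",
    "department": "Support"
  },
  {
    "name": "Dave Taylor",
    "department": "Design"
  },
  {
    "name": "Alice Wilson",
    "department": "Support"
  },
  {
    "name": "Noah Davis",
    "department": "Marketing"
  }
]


Counting 'department' values across 12 records:

  Research: 4 ####
  HR: 2 ##
  Design: 2 ##
  Support: 2 ##
  Operations: 1 #
  Marketing: 1 #

Most common: Research (4 times)

Research (4 times)
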